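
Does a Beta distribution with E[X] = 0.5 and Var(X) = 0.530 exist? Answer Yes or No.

The Beta variance bound is σ² < μ(1−μ).
Here μ(1−μ) = 0.5×0.5 = 0.25, and 0.530 ≥ 0.25.

No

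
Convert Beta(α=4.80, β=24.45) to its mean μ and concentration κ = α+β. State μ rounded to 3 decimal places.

μ = 0.164, κ = 29.25

κ = α+β = 4.80+24.45 = 29.25; μ = α/κ = 4.80/29.25 = 0.164.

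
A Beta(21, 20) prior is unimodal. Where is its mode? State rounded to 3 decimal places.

With α,β > 1, mode = (α−1)/(α+β−2) = 20/39 = 0.513.

0.513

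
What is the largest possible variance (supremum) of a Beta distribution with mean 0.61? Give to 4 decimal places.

0.2379

For fixed mean μ the Beta variance is μ(1−μ)/(α+β+1), increasing as α+β decreases.
Its least upper bound (not attained) is μ(1−μ) = 0.61·0.39 = 0.2379.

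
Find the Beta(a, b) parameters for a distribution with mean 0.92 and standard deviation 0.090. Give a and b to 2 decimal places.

a = 7.44, b = 0.65

Variance = 0.090² = 0.008100. The moment-matching identity a+b = μ(1−μ)/Var − 1 gives
a+b = 0.0736/0.008100 − 1 = 8.0864, so a = μ·8.0864 = 7.44 and b = (1−μ)·8.0864 = 0.65.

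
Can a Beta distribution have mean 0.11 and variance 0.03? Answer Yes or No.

Yes

For any Beta, Var(X) < E[X]·(1−E[X]).
Here μ(1−μ) = 0.11×0.89 = 0.0979, and 0.03 < 0.0979.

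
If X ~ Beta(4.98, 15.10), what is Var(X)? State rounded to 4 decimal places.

Var = αβ/[(α+β)²(α+β+1)] = (4.98×15.10)/(20.08²×21.08) = 75.1980/8499.590912 = 0.0088.

0.0088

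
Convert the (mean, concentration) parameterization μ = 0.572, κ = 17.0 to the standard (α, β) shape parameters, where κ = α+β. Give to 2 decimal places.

α = μκ = 0.572×17.0 = 9.72 and β = (1−μ)κ = 0.428×17.0 = 7.28.

α = 9.72, β = 7.28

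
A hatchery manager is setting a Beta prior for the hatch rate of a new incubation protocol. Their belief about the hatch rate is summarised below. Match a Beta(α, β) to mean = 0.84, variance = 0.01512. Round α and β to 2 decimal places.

α = 6.63, β = 1.26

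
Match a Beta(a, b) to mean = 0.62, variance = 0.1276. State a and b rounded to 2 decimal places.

By moment matching, a+b = μ(1−μ)/σ² − 1 = (0.62·0.38)/0.1276 − 1 = 1.8464 − 1 = 0.8464.
Since a/(a+b) = μ, a = 0.62·0.8464 = 0.52 and b = 0.38·0.8464 = 0.32.

a = 0.52, b = 0.32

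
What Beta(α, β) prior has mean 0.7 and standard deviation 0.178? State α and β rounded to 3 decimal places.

α = 3.940, β = 1.688

First σ² = 0.031684. Setting α = μn, β = (1−μ)n with n = α+β,
μ(1−μ)/(n+1) = 0.031684 ⇒ n+1 = 0.21/0.031684 = 6.6280 ⇒ n = 5.6280.
Hence α = 0.7×5.6280 = 3.940, β = 0.3×5.6280 = 1.688.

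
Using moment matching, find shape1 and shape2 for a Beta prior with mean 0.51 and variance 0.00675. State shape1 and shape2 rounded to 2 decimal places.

Let s = shape1+shape2. The Beta variance is μ(1−μ)/(s+1).
So s+1 = μ(1−μ)/σ² = (0.51×0.49)/0.00675 = 0.2499/0.00675 = 37.0222, giving s = 36.0222.
Then shape1 = μs = 0.51×36.0222 = 18.37 and shape2 = (1−μ)s = 0.49×36.0222 = 17.65.

shape1 = 18.37, shape2 = 17.65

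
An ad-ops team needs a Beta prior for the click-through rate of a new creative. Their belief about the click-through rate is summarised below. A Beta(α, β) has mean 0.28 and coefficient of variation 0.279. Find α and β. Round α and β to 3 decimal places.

Var = (CV·μ)² = (0.279×0.28)² = 0.006103.
α+β = μ(1−μ)/Var − 1 = 0.2016/0.006103 − 1 = 32.0344.
Thus α = 0.28·32.0344 = 8.970 and β = 0.72·32.0344 = 23.065.

α = 8.970, β = 23.065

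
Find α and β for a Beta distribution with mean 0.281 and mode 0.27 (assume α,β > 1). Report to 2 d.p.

With s = α+β: μ = α/s and mode = (α−1)/(s−2). Eliminating α = μs,
μs − 1 = m(s−2) ⇒ s(μ−m) = 1−2m ⇒ s = 0.46/0.011 = 41.8182.
So α = μs = 11.75, β = (1−μ)s = 30.07.

α = 11.75, β = 30.07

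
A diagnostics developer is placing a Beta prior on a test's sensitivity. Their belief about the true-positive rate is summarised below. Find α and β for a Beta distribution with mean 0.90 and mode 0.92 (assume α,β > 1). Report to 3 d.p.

α = 37.800, β = 4.200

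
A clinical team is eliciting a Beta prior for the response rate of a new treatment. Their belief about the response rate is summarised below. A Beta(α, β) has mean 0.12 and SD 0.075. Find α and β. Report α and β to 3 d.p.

α = 2.133, β = 15.641

First σ² = 0.005625. Setting α = μn, β = (1−μ)n with n = α+β,
μ(1−μ)/(n+1) = 0.005625 ⇒ n+1 = 0.1056/0.005625 = 18.7733 ⇒ n = 17.7733.
Hence α = 0.12×17.7733 = 2.133, β = 0.88×17.7733 = 15.641.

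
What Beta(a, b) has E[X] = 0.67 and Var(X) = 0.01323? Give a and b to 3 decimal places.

a = 10.527, b = 5.185

Write ν = a+b; then a = μν and Var = μ(1−μ)/(ν+1).
ν = μ(1−μ)/Var − 1 = 0.2211/0.01323 − 1 = 15.7120.
a = 0.67·15.7120 = 10.527, b = 0.33·15.7120 = 5.185.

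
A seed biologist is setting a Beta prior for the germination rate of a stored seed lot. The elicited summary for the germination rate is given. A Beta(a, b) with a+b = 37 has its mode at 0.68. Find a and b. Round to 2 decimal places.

a = 24.80, b = 12.20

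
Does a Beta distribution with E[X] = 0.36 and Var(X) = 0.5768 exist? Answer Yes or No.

No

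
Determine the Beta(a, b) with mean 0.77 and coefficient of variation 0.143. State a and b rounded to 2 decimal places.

a = 10.48, b = 3.13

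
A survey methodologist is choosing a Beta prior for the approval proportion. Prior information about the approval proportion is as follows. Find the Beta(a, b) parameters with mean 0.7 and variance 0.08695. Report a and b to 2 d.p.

Let s = a+b. The Beta variance is μ(1−μ)/(s+1).
So s+1 = μ(1−μ)/σ² = (0.7×0.3)/0.08695 = 0.21/0.08695 = 2.4152, giving s = 1.4152.
Then a = μs = 0.7×1.4152 = 0.99 and b = (1−μ)s = 0.3×1.4152 = 0.42.

a = 0.99, b = 0.42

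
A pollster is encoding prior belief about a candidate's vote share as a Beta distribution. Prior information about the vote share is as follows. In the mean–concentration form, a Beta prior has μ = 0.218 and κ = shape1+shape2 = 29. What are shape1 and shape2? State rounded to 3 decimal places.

shape1 = 6.322, shape2 = 22.678

shape1 = μκ = 0.218×29 = 6.322 and shape2 = (1−μ)κ = 0.782×29 = 22.678.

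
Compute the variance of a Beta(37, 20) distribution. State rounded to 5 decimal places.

Var = αβ/[(α+β)²(α+β+1)] = (37×20)/(57²×58) = 740/188442 = 0.00393.

0.00393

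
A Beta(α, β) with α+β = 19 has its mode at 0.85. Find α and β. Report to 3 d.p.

For α,β>1 the mode is (α−1)/(α+β−2), so α = mode·(κ−2)+1 = 0.85×17+1 = 15.450.
And β = (1−mode)·(κ−2)+1 = 0.15×17+1 = 3.550.

α = 15.450, β = 3.550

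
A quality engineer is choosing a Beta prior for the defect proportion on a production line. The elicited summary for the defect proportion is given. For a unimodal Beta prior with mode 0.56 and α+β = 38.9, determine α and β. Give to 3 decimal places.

α = 21.664, β = 17.236

Since the density peak of Beta(α,β) is at (α−1)/(α+β−2),
α = 1 + 0.56(38.9−2) = 21.664 and β = 38.9 − 21.664 = 17.236.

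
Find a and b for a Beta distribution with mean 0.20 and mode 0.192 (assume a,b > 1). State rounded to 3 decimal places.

Let s = a+b. Mean gives a = μs = 0.20s; mode gives (a−1)/(s−2) = 0.192.
Substituting: 0.20s − 1 = 0.192(s−2) = 0.192s − 0.384, so 0.008s = 0.616 and s = 77.0000.
Then a = 0.20×77.0000 = 15.400 and b = s−a = 61.600.

a = 15.400, b = 61.600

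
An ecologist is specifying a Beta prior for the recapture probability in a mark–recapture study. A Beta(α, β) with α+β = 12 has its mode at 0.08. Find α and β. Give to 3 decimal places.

α = 1.800, β = 10.200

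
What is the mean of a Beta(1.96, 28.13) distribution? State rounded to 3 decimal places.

0.065

The Beta mean is α/(α+β) = 1.96/(1.96+28.13) = 0.065.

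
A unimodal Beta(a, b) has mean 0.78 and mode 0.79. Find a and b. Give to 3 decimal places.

With s = a+b: μ = a/s and mode = (a−1)/(s−2). Eliminating a = μs,
μs − 1 = m(s−2) ⇒ s(μ−m) = 1−2m ⇒ s = -0.58/-0.01 = 58.0000.
So a = μs = 45.240, b = (1−μ)s = 12.760.

a = 45.240, b = 12.760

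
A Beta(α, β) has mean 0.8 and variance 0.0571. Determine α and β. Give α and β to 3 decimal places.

α = 1.442, β = 0.360

By moment matching, α+β = μ(1−μ)/σ² − 1 = (0.8·0.2)/0.0571 − 1 = 2.8021 − 1 = 1.8021.
Since α/(α+β) = μ, α = 0.8·1.8021 = 1.442 and β = 0.2·1.8021 = 0.360.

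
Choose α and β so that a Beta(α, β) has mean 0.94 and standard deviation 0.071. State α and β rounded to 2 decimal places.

α = 9.58, β = 0.61

First σ² = 0.005041. Setting α = μn, β = (1−μ)n with n = α+β,
μ(1−μ)/(n+1) = 0.005041 ⇒ n+1 = 0.0564/0.005041 = 11.1883 ⇒ n = 10.1883.
Hence α = 0.94×10.1883 = 9.58, β = 0.06×10.1883 = 0.61.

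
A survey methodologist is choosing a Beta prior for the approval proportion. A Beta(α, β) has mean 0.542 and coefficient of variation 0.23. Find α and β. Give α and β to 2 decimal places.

α = 8.12, β = 6.86

σ = CV·μ = 0.23×0.542 = 0.12466, so σ² = 0.015540.
s+1 = μ(1−μ)/σ² = 0.248236/0.015540 = 15.9739, so s = α+β = 14.9739.
α = μs = 8.12, β = (1−μ)s = 6.86.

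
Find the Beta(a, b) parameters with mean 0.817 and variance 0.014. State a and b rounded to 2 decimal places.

Write ν = a+b; then a = μν and Var = μ(1−μ)/(ν+1).
ν = μ(1−μ)/Var − 1 = 0.149511/0.014 − 1 = 9.6794.
a = 0.817·9.6794 = 7.91, b = 0.183·9.6794 = 1.77.

a = 7.91, b = 1.77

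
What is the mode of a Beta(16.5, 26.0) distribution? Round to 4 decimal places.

0.3827

The density x^(α−1)(1−x)^(β−1) is maximised at (α−1)/(α+β−2) = 15.5/40.5 = 0.3827.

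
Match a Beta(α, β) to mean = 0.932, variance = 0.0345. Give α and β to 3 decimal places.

α = 0.780, β = 0.057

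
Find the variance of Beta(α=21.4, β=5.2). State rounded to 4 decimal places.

0.0057

μ = 21.4/26.6 = 0.804511; Var = μ(1−μ)/(α+β+1) = 0.1572729/27.6 = 0.0057.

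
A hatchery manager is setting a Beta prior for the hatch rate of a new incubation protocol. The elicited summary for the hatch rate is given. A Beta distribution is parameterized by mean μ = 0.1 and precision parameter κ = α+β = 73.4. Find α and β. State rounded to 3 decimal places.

α = μκ = 0.1×73.4 = 7.340 and β = (1−μ)κ = 0.9×73.4 = 66.060.

α = 7.340, β = 66.060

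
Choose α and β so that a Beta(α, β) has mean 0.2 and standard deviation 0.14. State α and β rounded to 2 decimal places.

α = 1.43, β = 5.73

Variance = 0.14² = 0.0196. The moment-matching identity α+β = μ(1−μ)/Var − 1 gives
α+β = 0.16/0.0196 − 1 = 7.1633, so α = μ·7.1633 = 1.43 and β = (1−μ)·7.1633 = 5.73.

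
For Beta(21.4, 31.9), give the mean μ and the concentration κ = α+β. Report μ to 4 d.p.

κ = α+β = 21.4+31.9 = 53.3; μ = α/κ = 21.4/53.3 = 0.4015.

μ = 0.4015, κ = 53.3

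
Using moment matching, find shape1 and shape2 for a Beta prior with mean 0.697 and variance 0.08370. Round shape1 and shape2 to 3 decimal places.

Write ν = shape1+shape2; then shape1 = μν and Var = μ(1−μ)/(ν+1).
ν = μ(1−μ)/Var − 1 = 0.211191/0.08370 − 1 = 1.5232.
shape1 = 0.697·1.5232 = 1.062, shape2 = 0.303·1.5232 = 0.462.

shape1 = 1.062, shape2 = 0.462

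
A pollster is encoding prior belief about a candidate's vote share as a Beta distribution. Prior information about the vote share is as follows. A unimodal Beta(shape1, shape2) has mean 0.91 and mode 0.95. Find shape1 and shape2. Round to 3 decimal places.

With s = shape1+shape2: μ = shape1/s and mode = (shape1−1)/(s−2). Eliminating shape1 = μs,
μs − 1 = m(s−2) ⇒ s(μ−m) = 1−2m ⇒ s = -0.90/-0.04 = 22.5000.
So shape1 = μs = 20.475, shape2 = (1−μ)s = 2.025.

shape1 = 20.475, shape2 = 2.025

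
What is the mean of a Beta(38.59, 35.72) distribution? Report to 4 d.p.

The Beta mean is α/(α+β) = 38.59/(38.59+35.72) = 0.5193.

0.5193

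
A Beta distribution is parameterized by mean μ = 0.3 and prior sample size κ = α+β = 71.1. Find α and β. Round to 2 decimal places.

Split κ in proportion μ : (1−μ): α = 0.3·71.1 = 21.33, β = 71.1 − 21.33 = 49.77.

α = 21.33, β = 49.77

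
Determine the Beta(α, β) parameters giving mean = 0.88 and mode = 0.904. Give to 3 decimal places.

α = 29.627, β = 4.040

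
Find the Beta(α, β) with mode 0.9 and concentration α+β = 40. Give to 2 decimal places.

Since the density peak of Beta(α,β) is at (α−1)/(α+β−2),
α = 1 + 0.9(40−2) = 35.20 and β = 40 − 35.20 = 4.80.

α = 35.20, β = 4.80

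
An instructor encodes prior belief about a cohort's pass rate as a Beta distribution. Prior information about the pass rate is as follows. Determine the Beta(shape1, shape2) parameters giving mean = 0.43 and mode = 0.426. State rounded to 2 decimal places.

shape1 = 15.91, shape2 = 21.09

With s = shape1+shape2: μ = shape1/s and mode = (shape1−1)/(s−2). Eliminating shape1 = μs,
μs − 1 = m(s−2) ⇒ s(μ−m) = 1−2m ⇒ s = 0.148/0.004 = 37.0000.
So shape1 = μs = 15.91, shape2 = (1−μ)s = 21.09.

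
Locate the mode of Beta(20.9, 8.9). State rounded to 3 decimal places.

0.716

With α,β > 1, mode = (α−1)/(α+β−2) = 19.9/27.8 = 0.716.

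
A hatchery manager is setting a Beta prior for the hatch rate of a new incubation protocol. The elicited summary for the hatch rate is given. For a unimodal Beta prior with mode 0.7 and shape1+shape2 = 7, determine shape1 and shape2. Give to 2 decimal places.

shape1 = 4.50, shape2 = 2.50

Mode = (shape1−1)/(κ−2) with κ = shape1+shape2, so shape1−1 = 0.7·5 = 3.50.
shape1 = 4.50; shape2 = κ − shape1 = 2.50.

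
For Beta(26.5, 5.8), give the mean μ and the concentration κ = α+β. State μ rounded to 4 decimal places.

κ = α+β = 26.5+5.8 = 32.3; μ = α/κ = 26.5/32.3 = 0.8204.

μ = 0.8204, κ = 32.3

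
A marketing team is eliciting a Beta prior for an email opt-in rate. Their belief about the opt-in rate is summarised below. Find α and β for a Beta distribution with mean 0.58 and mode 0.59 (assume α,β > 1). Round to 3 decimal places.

Let s = α+β. Mean gives α = μs = 0.58s; mode gives (α−1)/(s−2) = 0.59.
Substituting: 0.58s − 1 = 0.59(s−2) = 0.59s − 1.18, so -0.01s = -0.18 and s = 18.0000.
Then α = 0.58×18.0000 = 10.440 and β = s−α = 7.560.

α = 10.440, β = 7.560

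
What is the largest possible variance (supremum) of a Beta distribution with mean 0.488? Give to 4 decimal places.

0.2499

For fixed mean μ the Beta variance is μ(1−μ)/(α+β+1), increasing as α+β decreases.
Its least upper bound (not attained) is μ(1−μ) = 0.488·0.512 = 0.2499.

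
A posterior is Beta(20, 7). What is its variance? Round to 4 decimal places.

0.0069

α+β = 27 and αβ = 140, so Var = αβ/[(α+β)²(α+β+1)] = 140/20412 = 0.0069.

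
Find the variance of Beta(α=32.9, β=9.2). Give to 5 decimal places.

0.00396

Var = αβ/[(α+β)²(α+β+1)] = (32.9×9.2)/(42.1²×43.1) = 302.68/76390.871 = 0.00396.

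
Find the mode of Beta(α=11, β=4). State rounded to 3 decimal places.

The density x^(α−1)(1−x)^(β−1) is maximised at (α−1)/(α+β−2) = 10/13 = 0.769.

0.769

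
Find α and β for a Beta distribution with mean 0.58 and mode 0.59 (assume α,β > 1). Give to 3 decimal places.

With s = α+β: μ = α/s and mode = (α−1)/(s−2). Eliminating α = μs,
μs − 1 = m(s−2) ⇒ s(μ−m) = 1−2m ⇒ s = -0.18/-0.01 = 18.0000.
So α = μs = 10.440, β = (1−μ)s = 7.560.

α = 10.440, β = 7.560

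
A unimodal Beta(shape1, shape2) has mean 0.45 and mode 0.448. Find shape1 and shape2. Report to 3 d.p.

shape1 = 23.400, shape2 = 28.600

With s = shape1+shape2: μ = shape1/s and mode = (shape1−1)/(s−2). Eliminating shape1 = μs,
μs − 1 = m(s−2) ⇒ s(μ−m) = 1−2m ⇒ s = 0.104/0.002 = 52.0000.
So shape1 = μs = 23.400, shape2 = (1−μ)s = 28.600.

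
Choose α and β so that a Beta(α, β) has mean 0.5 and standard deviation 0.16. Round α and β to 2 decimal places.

σ² = 0.16² = 0.0256.
With s = α+β, Var = μ(1−μ)/(s+1), so s+1 = (0.5×0.5)/0.0256 = 9.7656 and s = 8.7656.
α = μs = 4.38, β = (1−μ)s = 4.38.

α = 4.38, β = 4.38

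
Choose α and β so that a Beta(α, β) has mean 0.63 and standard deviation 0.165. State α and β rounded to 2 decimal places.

α = 4.76, β = 2.80

σ² = 0.165² = 0.027225.
With s = α+β, Var = μ(1−μ)/(s+1), so s+1 = (0.63×0.37)/0.027225 = 8.5620 and s = 7.5620.
α = μs = 4.76, β = (1−μ)s = 2.80.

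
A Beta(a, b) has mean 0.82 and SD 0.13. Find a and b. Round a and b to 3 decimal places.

σ² = 0.13² = 0.0169.
With s = a+b, Var = μ(1−μ)/(s+1), so s+1 = (0.82×0.18)/0.0169 = 8.7337 and s = 7.7337.
a = μs = 6.342, b = (1−μ)s = 1.392.

a = 6.342, b = 1.392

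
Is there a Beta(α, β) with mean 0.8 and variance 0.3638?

For any Beta, Var(X) < E[X]·(1−E[X]).
Here μ(1−μ) = 0.8×0.2 = 0.16, and 0.3638 ≥ 0.16.

No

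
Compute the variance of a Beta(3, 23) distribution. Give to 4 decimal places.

0.0038

α+β = 26 and αβ = 69, so Var = αβ/[(α+β)²(α+β+1)] = 69/18252 = 0.0038.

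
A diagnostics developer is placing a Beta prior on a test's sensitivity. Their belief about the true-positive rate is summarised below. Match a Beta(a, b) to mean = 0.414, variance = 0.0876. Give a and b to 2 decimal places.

By moment matching, a+b = μ(1−μ)/σ² − 1 = (0.414·0.586)/0.0876 − 1 = 2.7695 − 1 = 1.7695.
Since a/(a+b) = μ, a = 0.414·1.7695 = 0.73 and b = 0.586·1.7695 = 1.04.

a = 0.73, b = 1.04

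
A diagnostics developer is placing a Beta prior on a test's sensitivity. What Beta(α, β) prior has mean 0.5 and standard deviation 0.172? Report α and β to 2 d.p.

σ² = 0.172² = 0.029584.
With s = α+β, Var = μ(1−μ)/(s+1), so s+1 = (0.5×0.5)/0.029584 = 8.4505 and s = 7.4505.
α = μs = 3.73, β = (1−μ)s = 3.73.

α = 3.73, β = 3.73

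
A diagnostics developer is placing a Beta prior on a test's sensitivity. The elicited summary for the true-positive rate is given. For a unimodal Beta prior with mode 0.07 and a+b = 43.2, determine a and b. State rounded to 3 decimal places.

a = 3.884, b = 39.316

For a,b>1 the mode is (a−1)/(a+b−2), so a = mode·(κ−2)+1 = 0.07×41.2+1 = 3.884.
And b = (1−mode)·(κ−2)+1 = 0.93×41.2+1 = 39.316.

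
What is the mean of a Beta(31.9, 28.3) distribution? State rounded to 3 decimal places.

E[X] = α/(α+β) = 31.9/60.2 = 0.530.

0.530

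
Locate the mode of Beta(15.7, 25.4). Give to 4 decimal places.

0.3760

The density x^(α−1)(1−x)^(β−1) is maximised at (α−1)/(α+β−2) = 14.7/39.1 = 0.3760.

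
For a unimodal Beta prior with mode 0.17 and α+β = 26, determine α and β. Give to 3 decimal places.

Mode = (α−1)/(κ−2) with κ = α+β, so α−1 = 0.17·24 = 4.080.
α = 5.080; β = κ − α = 20.920.

α = 5.080, β = 20.920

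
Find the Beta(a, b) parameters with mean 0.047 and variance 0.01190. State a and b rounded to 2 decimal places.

a = 0.13, b = 2.63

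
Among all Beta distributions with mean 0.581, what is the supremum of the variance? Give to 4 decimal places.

0.2434

Var = μ(1−μ)/(α+β+1), which approaches μ(1−μ) as α+β → 0.
So the supremum is μ(1−μ) = 0.581×0.419 = 0.2434.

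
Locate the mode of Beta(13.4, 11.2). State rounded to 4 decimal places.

The density x^(α−1)(1−x)^(β−1) is maximised at (α−1)/(α+β−2) = 12.4/22.6 = 0.5487.

0.5487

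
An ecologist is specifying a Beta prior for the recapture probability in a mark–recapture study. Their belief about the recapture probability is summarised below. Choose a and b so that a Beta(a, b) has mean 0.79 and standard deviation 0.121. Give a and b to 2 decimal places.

Variance = 0.121² = 0.014641. The moment-matching identity a+b = μ(1−μ)/Var − 1 gives
a+b = 0.1659/0.014641 − 1 = 10.3312, so a = μ·10.3312 = 8.16 and b = (1−μ)·10.3312 = 2.17.

a = 8.16, b = 2.17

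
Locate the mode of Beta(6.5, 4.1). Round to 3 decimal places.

With α,β > 1, mode = (α−1)/(α+β−2) = 5.5/8.6 = 0.640.

0.640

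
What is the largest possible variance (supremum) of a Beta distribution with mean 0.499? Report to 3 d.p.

0.250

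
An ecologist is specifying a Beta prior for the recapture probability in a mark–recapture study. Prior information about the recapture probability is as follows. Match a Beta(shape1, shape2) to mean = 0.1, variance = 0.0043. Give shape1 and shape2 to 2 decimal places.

Let s = shape1+shape2. The Beta variance is μ(1−μ)/(s+1).
So s+1 = μ(1−μ)/σ² = (0.1×0.9)/0.0043 = 0.09/0.0043 = 20.9302, giving s = 19.9302.
Then shape1 = μs = 0.1×19.9302 = 1.99 and shape2 = (1−μ)s = 0.9×19.9302 = 17.94.

shape1 = 1.99, shape2 = 17.94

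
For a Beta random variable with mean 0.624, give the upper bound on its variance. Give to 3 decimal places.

0.235

For fixed mean μ the Beta variance is μ(1−μ)/(α+β+1), increasing as α+β decreases.
Its least upper bound (not attained) is μ(1−μ) = 0.624·0.376 = 0.235.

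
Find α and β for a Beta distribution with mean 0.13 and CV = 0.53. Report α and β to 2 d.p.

Var = (CV·μ)² = (0.53×0.13)² = 0.004747.
α+β = μ(1−μ)/Var − 1 = 0.1131/0.004747 − 1 = 22.8245.
Thus α = 0.13·22.8245 = 2.97 and β = 0.87·22.8245 = 19.86.

α = 2.97, β = 19.86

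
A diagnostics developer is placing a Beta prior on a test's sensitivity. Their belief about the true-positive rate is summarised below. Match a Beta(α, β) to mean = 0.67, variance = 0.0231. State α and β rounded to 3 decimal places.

α = 5.743, β = 2.829

By moment matching, α+β = μ(1−μ)/σ² − 1 = (0.67·0.33)/0.0231 − 1 = 9.5714 − 1 = 8.5714.
Since α/(α+β) = μ, α = 0.67·8.5714 = 5.743 and β = 0.33·8.5714 = 2.829.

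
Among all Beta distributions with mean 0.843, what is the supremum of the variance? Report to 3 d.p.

Var = μ(1−μ)/(α+β+1), which approaches μ(1−μ) as α+β → 0.
So the supremum is μ(1−μ) = 0.843×0.157 = 0.132.

0.132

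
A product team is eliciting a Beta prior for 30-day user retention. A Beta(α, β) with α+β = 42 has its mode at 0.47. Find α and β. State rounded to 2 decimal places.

Mode = (α−1)/(κ−2) with κ = α+β, so α−1 = 0.47·40 = 18.80.
α = 19.80; β = κ − α = 22.20.

α = 19.80, β = 22.20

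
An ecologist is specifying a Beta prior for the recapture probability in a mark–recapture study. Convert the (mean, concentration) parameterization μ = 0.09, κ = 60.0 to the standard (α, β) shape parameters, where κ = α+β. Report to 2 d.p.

α = 5.40, β = 54.60

α = μκ = 0.09×60.0 = 5.40 and β = (1−μ)κ = 0.91×60.0 = 54.60.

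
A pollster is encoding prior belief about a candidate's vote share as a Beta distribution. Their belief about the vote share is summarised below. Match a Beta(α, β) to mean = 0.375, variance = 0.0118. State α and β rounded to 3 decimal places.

α = 7.073, β = 11.789

Let s = α+β. The Beta variance is μ(1−μ)/(s+1).
So s+1 = μ(1−μ)/σ² = (0.375×0.625)/0.0118 = 0.234375/0.0118 = 19.8623, giving s = 18.8623.
Then α = μs = 0.375×18.8623 = 7.073 and β = (1−μ)s = 0.625×18.8623 = 11.789.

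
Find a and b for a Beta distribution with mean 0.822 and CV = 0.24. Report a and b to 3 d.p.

a = 2.268, b = 0.491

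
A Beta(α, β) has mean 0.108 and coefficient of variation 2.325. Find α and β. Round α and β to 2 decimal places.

α = 0.06, β = 0.47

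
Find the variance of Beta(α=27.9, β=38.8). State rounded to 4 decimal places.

α+β = 66.7 and αβ = 1082.52, so Var = αβ/[(α+β)²(α+β+1)] = 1082.52/301189.853 = 0.0036.

0.0036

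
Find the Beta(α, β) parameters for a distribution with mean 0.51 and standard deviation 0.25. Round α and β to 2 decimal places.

α = 1.53, β = 1.47

First σ² = 0.0625. Setting α = μn, β = (1−μ)n with n = α+β,
μ(1−μ)/(n+1) = 0.0625 ⇒ n+1 = 0.2499/0.0625 = 3.9984 ⇒ n = 2.9984.
Hence α = 0.51×2.9984 = 1.53, β = 0.49×2.9984 = 1.47.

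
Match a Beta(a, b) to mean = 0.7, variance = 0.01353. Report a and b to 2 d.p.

Write ν = a+b; then a = μν and Var = μ(1−μ)/(ν+1).
ν = μ(1−μ)/Var − 1 = 0.21/0.01353 − 1 = 14.5211.
a = 0.7·14.5211 = 10.16, b = 0.3·14.5211 = 4.36.

a = 10.16, b = 4.36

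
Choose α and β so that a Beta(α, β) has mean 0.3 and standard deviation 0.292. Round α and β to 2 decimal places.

Variance = 0.292² = 0.085264. The moment-matching identity α+β = μ(1−μ)/Var − 1 gives
α+β = 0.21/0.085264 − 1 = 1.4629, so α = μ·1.4629 = 0.44 and β = (1−μ)·1.4629 = 1.02.

α = 0.44, β = 1.02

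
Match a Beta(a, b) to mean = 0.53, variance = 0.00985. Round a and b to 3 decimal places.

Let s = a+b. The Beta variance is μ(1−μ)/(s+1).
So s+1 = μ(1−μ)/σ² = (0.53×0.47)/0.00985 = 0.2491/0.00985 = 25.2893, giving s = 24.2893.
Then a = μs = 0.53×24.2893 = 12.873 and b = (1−μ)s = 0.47×24.2893 = 11.416.

a = 12.873, b = 11.416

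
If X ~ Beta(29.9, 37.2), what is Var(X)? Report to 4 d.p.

Var = αβ/[(α+β)²(α+β+1)] = (29.9×37.2)/(67.1²×68.1) = 1112.28/306614.121 = 0.0036.

0.0036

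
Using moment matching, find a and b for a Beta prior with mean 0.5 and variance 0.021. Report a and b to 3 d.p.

a = 5.452, b = 5.452

Write ν = a+b; then a = μν and Var = μ(1−μ)/(ν+1).
ν = μ(1−μ)/Var − 1 = 0.25/0.021 − 1 = 10.9048.
a = 0.5·10.9048 = 5.452, b = 0.5·10.9048 = 5.452.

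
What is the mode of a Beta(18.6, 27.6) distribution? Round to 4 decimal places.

0.3982

The density x^(α−1)(1−x)^(β−1) is maximised at (α−1)/(α+β−2) = 17.6/44.2 = 0.3982.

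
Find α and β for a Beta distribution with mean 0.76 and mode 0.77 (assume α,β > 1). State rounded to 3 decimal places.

α = 41.040, β = 12.960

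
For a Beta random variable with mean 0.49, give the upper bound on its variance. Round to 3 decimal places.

Var = μ(1−μ)/(α+β+1), which approaches μ(1−μ) as α+β → 0.
So the supremum is μ(1−μ) = 0.49×0.51 = 0.250.

0.250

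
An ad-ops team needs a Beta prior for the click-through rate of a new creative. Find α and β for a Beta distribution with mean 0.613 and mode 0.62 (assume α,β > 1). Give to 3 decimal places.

α = 21.017, β = 13.269

Let s = α+β. Mean gives α = μs = 0.613s; mode gives (α−1)/(s−2) = 0.62.
Substituting: 0.613s − 1 = 0.62(s−2) = 0.62s − 1.24, so -0.007s = -0.24 and s = 34.2857.
Then α = 0.613×34.2857 = 21.017 and β = s−α = 13.269.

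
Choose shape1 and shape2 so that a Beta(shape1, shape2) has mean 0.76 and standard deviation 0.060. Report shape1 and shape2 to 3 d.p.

shape1 = 37.747, shape2 = 11.920

Variance = 0.060² = 0.003600. The moment-matching identity shape1+shape2 = μ(1−μ)/Var − 1 gives
shape1+shape2 = 0.1824/0.003600 − 1 = 49.6667, so shape1 = μ·49.6667 = 37.747 and shape2 = (1−μ)·49.6667 = 11.920.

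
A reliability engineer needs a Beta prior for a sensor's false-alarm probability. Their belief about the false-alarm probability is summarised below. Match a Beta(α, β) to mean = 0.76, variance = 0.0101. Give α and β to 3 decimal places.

α = 12.965, β = 4.094

Write ν = α+β; then α = μν and Var = μ(1−μ)/(ν+1).
ν = μ(1−μ)/Var − 1 = 0.1824/0.0101 − 1 = 17.0594.
α = 0.76·17.0594 = 12.965, β = 0.24·17.0594 = 4.094.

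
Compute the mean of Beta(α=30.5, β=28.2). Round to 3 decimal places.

0.520

E[X] = α/(α+β) = 30.5/58.7 = 0.520.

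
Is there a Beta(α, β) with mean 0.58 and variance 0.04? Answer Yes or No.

Yes

A Beta with mean μ has variance μ(1−μ)/(α+β+1) < μ(1−μ).
Here μ(1−μ) = 0.58×0.42 = 0.2436, and 0.04 < 0.2436.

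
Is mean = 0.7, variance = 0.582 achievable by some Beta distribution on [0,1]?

A Beta with mean μ has variance μ(1−μ)/(α+β+1) < μ(1−μ).
Here μ(1−μ) = 0.7×0.3 = 0.21, and 0.582 ≥ 0.21.

No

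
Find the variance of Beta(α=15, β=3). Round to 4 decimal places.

0.0073

μ = 15/18 = 0.833333; Var = μ(1−μ)/(α+β+1) = 0.1388889/19 = 0.0073.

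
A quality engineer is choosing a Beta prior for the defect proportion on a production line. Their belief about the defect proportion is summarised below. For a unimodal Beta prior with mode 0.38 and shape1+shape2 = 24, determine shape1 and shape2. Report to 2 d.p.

For shape1,shape2>1 the mode is (shape1−1)/(shape1+shape2−2), so shape1 = mode·(κ−2)+1 = 0.38×22+1 = 9.36.
And shape2 = (1−mode)·(κ−2)+1 = 0.62×22+1 = 14.64.

shape1 = 9.36, shape2 = 14.64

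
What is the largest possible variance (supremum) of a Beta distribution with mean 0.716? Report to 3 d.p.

0.203

Var = μ(1−μ)/(α+β+1), which approaches μ(1−μ) as α+β → 0.
So the supremum is μ(1−μ) = 0.716×0.284 = 0.203.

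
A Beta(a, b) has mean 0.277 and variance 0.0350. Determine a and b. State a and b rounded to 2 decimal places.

a = 1.31, b = 3.41

Let s = a+b. The Beta variance is μ(1−μ)/(s+1).
So s+1 = μ(1−μ)/σ² = (0.277×0.723)/0.0350 = 0.200271/0.0350 = 5.7220, giving s = 4.7220.
Then a = μs = 0.277×4.7220 = 1.31 and b = (1−μ)s = 0.723×4.7220 = 3.41.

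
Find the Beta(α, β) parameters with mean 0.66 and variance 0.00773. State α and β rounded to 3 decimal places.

Write ν = α+β; then α = μν and Var = μ(1−μ)/(ν+1).
ν = μ(1−μ)/Var − 1 = 0.2244/0.00773 − 1 = 28.0298.
α = 0.66·28.0298 = 18.500, β = 0.34·28.0298 = 9.530.

α = 18.500, β = 9.530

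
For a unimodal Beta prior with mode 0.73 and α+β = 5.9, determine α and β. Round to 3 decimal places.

Mode = (α−1)/(κ−2) with κ = α+β, so α−1 = 0.73·3.9 = 2.847.
α = 3.847; β = κ − α = 2.053.

α = 3.847, β = 2.053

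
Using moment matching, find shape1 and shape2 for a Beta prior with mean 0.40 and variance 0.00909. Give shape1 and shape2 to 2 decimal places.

shape1 = 10.16, shape2 = 15.24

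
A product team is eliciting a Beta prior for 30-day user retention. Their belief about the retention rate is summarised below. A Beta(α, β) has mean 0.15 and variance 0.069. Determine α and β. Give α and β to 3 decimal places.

Let s = α+β. The Beta variance is μ(1−μ)/(s+1).
So s+1 = μ(1−μ)/σ² = (0.15×0.85)/0.069 = 0.1275/0.069 = 1.8478, giving s = 0.8478.
Then α = μs = 0.15×0.8478 = 0.127 and β = (1−μ)s = 0.85×0.8478 = 0.721.

α = 0.127, β = 0.721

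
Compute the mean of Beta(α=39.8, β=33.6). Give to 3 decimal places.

E[X] = α/(α+β) = 39.8/73.4 = 0.542.

0.542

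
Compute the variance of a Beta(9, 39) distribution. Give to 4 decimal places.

0.0031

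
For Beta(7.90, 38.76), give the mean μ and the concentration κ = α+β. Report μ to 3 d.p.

μ = 0.169, κ = 46.66

κ = α+β = 7.90+38.76 = 46.66; μ = α/κ = 7.90/46.66 = 0.169.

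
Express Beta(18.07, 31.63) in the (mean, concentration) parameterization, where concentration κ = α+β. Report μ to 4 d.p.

κ = α+β = 18.07+31.63 = 49.70; μ = α/κ = 18.07/49.70 = 0.3636.

μ = 0.3636, κ = 49.70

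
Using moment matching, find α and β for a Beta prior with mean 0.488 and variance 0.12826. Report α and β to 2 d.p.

By moment matching, α+β = μ(1−μ)/σ² − 1 = (0.488·0.512)/0.12826 − 1 = 1.9480 − 1 = 0.9480.
Since α/(α+β) = μ, α = 0.488·0.9480 = 0.46 and β = 0.512·0.9480 = 0.49.

α = 0.46, β = 0.49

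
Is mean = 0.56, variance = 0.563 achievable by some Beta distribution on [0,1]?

A Beta with mean μ has variance μ(1−μ)/(α+β+1) < μ(1−μ).
Here μ(1−μ) = 0.56×0.44 = 0.2464, and 0.563 ≥ 0.2464.

No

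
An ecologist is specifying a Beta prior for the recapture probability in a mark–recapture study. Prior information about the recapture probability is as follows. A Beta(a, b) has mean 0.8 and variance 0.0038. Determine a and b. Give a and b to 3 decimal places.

a = 32.884, b = 8.221

Let s = a+b. The Beta variance is μ(1−μ)/(s+1).
So s+1 = μ(1−μ)/σ² = (0.8×0.2)/0.0038 = 0.16/0.0038 = 42.1053, giving s = 41.1053.
Then a = μs = 0.8×41.1053 = 32.884 and b = (1−μ)s = 0.2×41.1053 = 8.221.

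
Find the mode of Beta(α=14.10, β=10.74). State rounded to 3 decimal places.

0.574

The density x^(α−1)(1−x)^(β−1) is maximised at (α−1)/(α+β−2) = 13.10/22.84 = 0.574.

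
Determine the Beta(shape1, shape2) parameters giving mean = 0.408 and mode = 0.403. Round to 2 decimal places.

shape1 = 15.83, shape2 = 22.97

With s = shape1+shape2: μ = shape1/s and mode = (shape1−1)/(s−2). Eliminating shape1 = μs,
μs − 1 = m(s−2) ⇒ s(μ−m) = 1−2m ⇒ s = 0.194/0.005 = 38.8000.
So shape1 = μs = 15.83, shape2 = (1−μ)s = 22.97.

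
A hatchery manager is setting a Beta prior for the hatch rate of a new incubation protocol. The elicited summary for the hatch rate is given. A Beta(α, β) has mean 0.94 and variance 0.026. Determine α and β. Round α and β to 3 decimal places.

α = 1.099, β = 0.070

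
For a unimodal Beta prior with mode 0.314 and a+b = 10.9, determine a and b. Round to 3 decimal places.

a = 3.795, b = 7.105

For a,b>1 the mode is (a−1)/(a+b−2), so a = mode·(κ−2)+1 = 0.314×8.9+1 = 3.795.
And b = (1−mode)·(κ−2)+1 = 0.686×8.9+1 = 7.105.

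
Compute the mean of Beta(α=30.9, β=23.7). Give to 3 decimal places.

E[X] = α/(α+β) = 30.9/54.6 = 0.566.

0.566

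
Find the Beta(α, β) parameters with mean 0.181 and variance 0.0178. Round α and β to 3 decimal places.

Write ν = α+β; then α = μν and Var = μ(1−μ)/(ν+1).
ν = μ(1−μ)/Var − 1 = 0.148239/0.0178 − 1 = 7.3280.
α = 0.181·7.3280 = 1.326, β = 0.819·7.3280 = 6.002.

α = 1.326, β = 6.002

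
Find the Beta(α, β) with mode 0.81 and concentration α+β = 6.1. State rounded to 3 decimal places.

α = 4.321, β = 1.779

For α,β>1 the mode is (α−1)/(α+β−2), so α = mode·(κ−2)+1 = 0.81×4.1+1 = 4.321.
And β = (1−mode)·(κ−2)+1 = 0.19×4.1+1 = 1.779.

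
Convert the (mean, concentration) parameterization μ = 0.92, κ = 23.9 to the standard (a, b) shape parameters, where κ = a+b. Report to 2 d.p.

a = 21.99, b = 1.91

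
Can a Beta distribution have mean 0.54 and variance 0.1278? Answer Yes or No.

Yes

For any Beta, Var(X) < E[X]·(1−E[X]).
Here μ(1−μ) = 0.54×0.46 = 0.2484, and 0.1278 < 0.2484.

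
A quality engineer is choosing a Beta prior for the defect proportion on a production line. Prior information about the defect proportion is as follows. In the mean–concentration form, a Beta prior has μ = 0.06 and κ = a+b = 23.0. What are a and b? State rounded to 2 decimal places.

a = 1.38, b = 21.62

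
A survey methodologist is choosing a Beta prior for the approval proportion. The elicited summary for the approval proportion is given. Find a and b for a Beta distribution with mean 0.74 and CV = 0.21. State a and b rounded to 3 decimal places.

Var = (CV·μ)² = (0.21×0.74)² = 0.024149.
a+b = μ(1−μ)/Var − 1 = 0.1924/0.024149 − 1 = 6.9672.
Thus a = 0.74·6.9672 = 5.156 and b = 0.26·6.9672 = 1.811.

a = 5.156, b = 1.811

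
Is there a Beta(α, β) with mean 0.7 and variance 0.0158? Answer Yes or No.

Yes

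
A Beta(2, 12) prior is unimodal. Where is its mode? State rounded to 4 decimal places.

0.0833

The density x^(α−1)(1−x)^(β−1) is maximised at (α−1)/(α+β−2) = 1/12 = 0.0833.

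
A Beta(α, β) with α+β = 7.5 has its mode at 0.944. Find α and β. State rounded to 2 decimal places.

α = 6.19, β = 1.31

For α,β>1 the mode is (α−1)/(α+β−2), so α = mode·(κ−2)+1 = 0.944×5.5+1 = 6.19.
And β = (1−mode)·(κ−2)+1 = 0.056×5.5+1 = 1.31.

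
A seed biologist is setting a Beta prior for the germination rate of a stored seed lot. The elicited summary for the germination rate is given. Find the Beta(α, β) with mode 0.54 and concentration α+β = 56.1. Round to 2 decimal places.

α = 30.21, β = 25.89

Mode = (α−1)/(κ−2) with κ = α+β, so α−1 = 0.54·54.1 = 29.21.
α = 30.21; β = κ − α = 25.89.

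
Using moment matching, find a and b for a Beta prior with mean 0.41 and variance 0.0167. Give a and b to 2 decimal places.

a = 5.53, b = 7.96

Write ν = a+b; then a = μν and Var = μ(1−μ)/(ν+1).
ν = μ(1−μ)/Var − 1 = 0.2419/0.0167 − 1 = 13.4850.
a = 0.41·13.4850 = 5.53, b = 0.59·13.4850 = 7.96.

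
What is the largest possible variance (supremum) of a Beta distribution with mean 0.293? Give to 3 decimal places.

Var = μ(1−μ)/(α+β+1), which approaches μ(1−μ) as α+β → 0.
So the supremum is μ(1−μ) = 0.293×0.707 = 0.207.

0.207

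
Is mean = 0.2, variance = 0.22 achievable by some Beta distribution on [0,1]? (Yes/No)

No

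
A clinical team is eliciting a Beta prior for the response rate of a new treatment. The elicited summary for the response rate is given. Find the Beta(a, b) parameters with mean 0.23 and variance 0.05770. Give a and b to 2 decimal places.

Write ν = a+b; then a = μν and Var = μ(1−μ)/(ν+1).
ν = μ(1−μ)/Var − 1 = 0.1771/0.05770 − 1 = 2.0693.
a = 0.23·2.0693 = 0.48, b = 0.77·2.0693 = 1.59.

a = 0.48, b = 1.59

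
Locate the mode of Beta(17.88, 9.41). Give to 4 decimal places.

The density x^(α−1)(1−x)^(β−1) is maximised at (α−1)/(α+β−2) = 16.88/25.29 = 0.6675.

0.6675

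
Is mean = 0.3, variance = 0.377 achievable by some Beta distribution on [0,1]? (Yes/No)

No

For any Beta, Var(X) < E[X]·(1−E[X]).
Here μ(1−μ) = 0.3×0.7 = 0.21, and 0.377 ≥ 0.21.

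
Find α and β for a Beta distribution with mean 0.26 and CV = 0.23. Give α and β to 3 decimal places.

α = 13.729, β = 39.074

Var = (CV·μ)² = (0.23×0.26)² = 0.003576.
α+β = μ(1−μ)/Var − 1 = 0.1924/0.003576 − 1 = 52.8025.
Thus α = 0.26·52.8025 = 13.729 and β = 0.74·52.8025 = 39.074.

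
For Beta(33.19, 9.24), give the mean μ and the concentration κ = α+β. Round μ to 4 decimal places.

μ = 0.7822, κ = 42.43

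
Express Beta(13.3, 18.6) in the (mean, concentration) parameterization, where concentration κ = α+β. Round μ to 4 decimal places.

μ = 0.4169, κ = 31.9

κ = α+β = 13.3+18.6 = 31.9; μ = α/κ = 13.3/31.9 = 0.4169.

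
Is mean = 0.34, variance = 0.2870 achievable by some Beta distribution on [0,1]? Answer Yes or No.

No

For any Beta, Var(X) < E[X]·(1−E[X]).
Here μ(1−μ) = 0.34×0.66 = 0.2244, and 0.2870 ≥ 0.2244.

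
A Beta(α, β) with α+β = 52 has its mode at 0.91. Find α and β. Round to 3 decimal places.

α = 46.500, β = 5.500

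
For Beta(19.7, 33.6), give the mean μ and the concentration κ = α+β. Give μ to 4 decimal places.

μ = 0.3696, κ = 53.3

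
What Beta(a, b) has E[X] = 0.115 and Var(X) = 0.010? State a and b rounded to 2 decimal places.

By moment matching, a+b = μ(1−μ)/σ² − 1 = (0.115·0.885)/0.010 − 1 = 10.1775 − 1 = 9.1775.
Since a/(a+b) = μ, a = 0.115·9.1775 = 1.06 and b = 0.885·9.1775 = 8.12.

a = 1.06, b = 8.12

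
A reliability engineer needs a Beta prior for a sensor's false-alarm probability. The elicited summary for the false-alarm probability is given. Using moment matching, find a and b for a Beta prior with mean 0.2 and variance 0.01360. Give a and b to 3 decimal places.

a = 2.153, b = 8.612

Let s = a+b. The Beta variance is μ(1−μ)/(s+1).
So s+1 = μ(1−μ)/σ² = (0.2×0.8)/0.01360 = 0.16/0.01360 = 11.7647, giving s = 10.7647.
Then a = μs = 0.2×10.7647 = 2.153 and b = (1−μ)s = 0.8×10.7647 = 8.612.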